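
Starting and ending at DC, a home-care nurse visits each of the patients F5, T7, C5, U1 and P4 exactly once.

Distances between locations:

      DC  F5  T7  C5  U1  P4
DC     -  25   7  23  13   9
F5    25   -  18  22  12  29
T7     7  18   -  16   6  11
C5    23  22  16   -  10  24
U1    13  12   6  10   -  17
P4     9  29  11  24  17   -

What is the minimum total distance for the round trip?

Minimum total distance: 80.

DC→F5→T7→C5→U1→P4→DC: 25+18+16+10+17+9 = 95
DC→F5→T7→C5→P4→U1→DC: 25+18+16+24+17+13 = 113
DC→F5→T7→U1→C5→P4→DC: 25+18+6+10+24+9 = 92
DC→F5→T7→U1→P4→C5→DC: 25+18+6+17+24+23 = 113
DC→F5→T7→P4→C5→U1→DC: 25+18+11+24+10+13 = 101
DC→F5→T7→P4→U1→C5→DC: 25+18+11+17+10+23 = 104
DC→F5→C5→T7→U1→P4→DC: 25+22+16+6+17+9 = 95
DC→F5→C5→T7→P4→U1→DC: 25+22+16+11+17+13 = 104
DC→F5→C5→U1→T7→P4→DC: 25+22+10+6+11+9 = 83
DC→F5→C5→U1→P4→T7→DC: 25+22+10+17+11+7 = 92
DC→F5→C5→P4→T7→U1→DC: 25+22+24+11+6+13 = 101
DC→F5→C5→P4→U1→T7→DC: 25+22+24+17+6+7 = 101
DC→F5→U1→T7→C5→P4→DC: 25+12+6+16+24+9 = 92
DC→F5→U1→T7→P4→C5→DC: 25+12+6+11+24+23 = 101
… (46 more)
DC→T7→F5→U1→C5→P4→DC: 7+18+12+10+24+9 = 80  ← best
The minimum is 80.
One optimal route: DC → T7 → F5 → U1 → C5 → P4 → DC (or its reverse).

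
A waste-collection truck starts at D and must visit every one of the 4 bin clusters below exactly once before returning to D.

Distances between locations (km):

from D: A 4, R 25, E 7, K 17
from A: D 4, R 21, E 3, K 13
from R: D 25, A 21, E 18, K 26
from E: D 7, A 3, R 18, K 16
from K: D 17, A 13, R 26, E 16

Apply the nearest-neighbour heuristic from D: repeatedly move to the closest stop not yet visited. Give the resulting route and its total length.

D → [A:4 / E:7 / K:17 / R:25] → A (4)
A → [E:3 / K:13 / R:21] → E (3)
E → [K:16 / R:18] → K (16)
K → [R:26] → R (26)
Return R→D: 25.
Total = 4 + 3 + 16 + 26 + 25 = 74.

74 km along D → A → E → K → R → D.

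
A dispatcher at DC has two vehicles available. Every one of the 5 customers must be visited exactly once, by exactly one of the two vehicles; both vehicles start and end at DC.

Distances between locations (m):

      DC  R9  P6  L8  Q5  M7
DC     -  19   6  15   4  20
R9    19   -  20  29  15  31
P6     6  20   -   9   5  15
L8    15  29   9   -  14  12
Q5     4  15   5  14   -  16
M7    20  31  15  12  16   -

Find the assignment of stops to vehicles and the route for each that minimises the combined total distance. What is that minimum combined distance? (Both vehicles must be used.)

Check every non-empty split of the stops between the two vehicles; for each half take its own optimal tour:
  {R9} + {P6, L8, Q5, M7}: 38 + 47 = 85
  {P6} + {R9, L8, Q5, M7}: 12 + 77 = 89
  {R9, P6} + {L8, Q5, M7}: 45 + 47 = 92
  {L8} + {R9, P6, Q5, M7}: 30 + 71 = 101
  {R9, L8} + {P6, Q5, M7}: 63 + 41 = 104
  {P6, L8} + {R9, Q5, M7}: 30 + 70 = 100
  … (15 splits in total)
Best: vehicle 1 DC → R9 → DC = 38; vehicle 2 DC → P6 → L8 → M7 → Q5 → DC = 47; combined 85.

85 m — the smallest possible combined total.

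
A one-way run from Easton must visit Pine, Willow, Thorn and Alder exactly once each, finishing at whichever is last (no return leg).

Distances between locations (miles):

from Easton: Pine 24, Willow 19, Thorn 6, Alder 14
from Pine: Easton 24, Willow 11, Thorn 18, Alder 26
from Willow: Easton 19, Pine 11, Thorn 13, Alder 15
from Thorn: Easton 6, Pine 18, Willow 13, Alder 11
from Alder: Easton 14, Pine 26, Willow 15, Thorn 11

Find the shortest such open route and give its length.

There are 4! = 24 possible orderings.
Easton→Pine→Willow→Thorn→Alder: 24+11+13+11 = 59
Easton→Pine→Willow→Alder→Thorn: 24+11+15+11 = 61
Easton→Pine→Thorn→Willow→Alder: 24+18+13+15 = 70
Easton→Pine→Thorn→Alder→Willow: 24+18+11+15 = 68
Easton→Pine→Alder→Willow→Thorn: 24+26+15+13 = 78
Easton→Pine→Alder→Thorn→Willow: 24+26+11+13 = 74
Easton→Willow→Pine→Thorn→Alder: 19+11+18+11 = 59
Easton→Willow→Pine→Alder→Thorn: 19+11+26+11 = 67
Easton→Willow→Thorn→Pine→Alder: 19+13+18+26 = 76
Easton→Willow→Thorn→Alder→Pine: 19+13+11+26 = 69
Easton→Willow→Alder→Pine→Thorn: 19+15+26+18 = 78
Easton→Willow→Alder→Thorn→Pine: 19+15+11+18 = 63
Easton→Thorn→Pine→Willow→Alder: 6+18+11+15 = 50
Easton→Thorn→Pine→Alder→Willow: 6+18+26+15 = 65
… (10 more)
Easton→Thorn→Alder→Willow→Pine: 6+11+15+11 = 43  ← best
The minimum is 43.
One shortest path: Easton → Thorn → Alder → Willow → Pine.

43 miles — the minimum one-way total.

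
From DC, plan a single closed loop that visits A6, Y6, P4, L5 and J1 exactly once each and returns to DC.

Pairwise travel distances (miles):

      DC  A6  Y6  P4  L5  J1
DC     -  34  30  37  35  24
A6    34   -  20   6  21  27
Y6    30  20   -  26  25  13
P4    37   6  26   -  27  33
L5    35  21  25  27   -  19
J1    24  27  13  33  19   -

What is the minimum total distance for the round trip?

Minimum total distance: 125 miles.

DC - A6 - Y6 - P4 - L5 - J1 - DC: 34+20+26+27+19+24 = 150
DC - A6 - Y6 - P4 - J1 - L5 - DC: 34+20+26+33+19+35 = 167
DC - A6 - Y6 - L5 - P4 - J1 - DC: 34+20+25+27+33+24 = 163
DC - A6 - Y6 - L5 - J1 - P4 - DC: 34+20+25+19+33+37 = 168
DC - A6 - Y6 - J1 - P4 - L5 - DC: 34+20+13+33+27+35 = 162
DC - A6 - Y6 - J1 - L5 - P4 - DC: 34+20+13+19+27+37 = 150
DC - A6 - P4 - Y6 - L5 - J1 - DC: 34+6+26+25+19+24 = 134
DC - A6 - P4 - Y6 - J1 - L5 - DC: 34+6+26+13+19+35 = 133
DC - A6 - P4 - L5 - Y6 - J1 - DC: 34+6+27+25+13+24 = 129
DC - A6 - P4 - L5 - J1 - Y6 - DC: 34+6+27+19+13+30 = 129
DC - A6 - P4 - J1 - Y6 - L5 - DC: 34+6+33+13+25+35 = 146
DC - A6 - P4 - J1 - L5 - Y6 - DC: 34+6+33+19+25+30 = 147
DC - A6 - L5 - Y6 - P4 - J1 - DC: 34+21+25+26+33+24 = 163
DC - A6 - L5 - Y6 - J1 - P4 - DC: 34+21+25+13+33+37 = 163
… (46 more)
DC - L5 - A6 - P4 - Y6 - J1 - DC: 35+21+6+26+13+24 = 125  ← best
The minimum is 125.
One optimal route: DC → L5 → A6 → P4 → Y6 → J1 → DC (or its reverse).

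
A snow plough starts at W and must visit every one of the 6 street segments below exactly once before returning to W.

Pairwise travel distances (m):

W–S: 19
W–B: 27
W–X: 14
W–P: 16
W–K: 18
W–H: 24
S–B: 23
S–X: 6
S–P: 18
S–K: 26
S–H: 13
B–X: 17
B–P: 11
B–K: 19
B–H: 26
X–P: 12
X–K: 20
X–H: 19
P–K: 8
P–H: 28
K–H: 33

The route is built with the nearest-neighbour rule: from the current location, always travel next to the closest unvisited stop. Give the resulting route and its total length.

From W: distances to unvisited — X=14, P=16, K=18, S=19, H=24, B=27. Nearest is X (14).
From X: distances to unvisited — S=6, P=12, B=17, H=19, K=20. Nearest is S (6).
From S: distances to unvisited — H=13, P=18, B=23, K=26. Nearest is H (13).
From H: distances to unvisited — B=26, P=28, K=33. Nearest is B (26).
From B: distances to unvisited — P=11, K=19. Nearest is P (11).
From P: distances to unvisited — K=8. Nearest is K (8).
Return K→W: 18.
Total = 14 + 6 + 13 + 26 + 11 + 8 + 18 = 96.

Nearest-neighbour total = 96 m; route W → X → S → H → B → P → K → W.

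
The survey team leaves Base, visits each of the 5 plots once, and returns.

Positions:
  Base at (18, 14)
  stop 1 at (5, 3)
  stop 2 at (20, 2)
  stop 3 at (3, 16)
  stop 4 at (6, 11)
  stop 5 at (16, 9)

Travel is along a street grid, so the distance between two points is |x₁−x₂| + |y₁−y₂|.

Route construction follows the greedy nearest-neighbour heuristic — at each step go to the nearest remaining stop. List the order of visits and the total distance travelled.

Total distance 68 via the nearest-neighbour route Base → stop 5 → stop 2 → stop 1 → stop 4 → stop 3 → Base.

Base → [stop 5:7 / stop 2:14 / stop 4:15 / stop 3:17 / stop 1:24] → stop 5 (7)
stop 5 → [stop 2:11 / stop 4:12 / stop 1:17 / stop 3:20] → stop 2 (11)
stop 2 → [stop 1:16 / stop 4:23 / stop 3:31] → stop 1 (16)
stop 1 → [stop 4:9 / stop 3:15] → stop 4 (9)
stop 4 → [stop 3:8] → stop 3 (8)
Return stop 3→Base: 17.
Total = 7 + 11 + 16 + 9 + 8 + 17 = 68.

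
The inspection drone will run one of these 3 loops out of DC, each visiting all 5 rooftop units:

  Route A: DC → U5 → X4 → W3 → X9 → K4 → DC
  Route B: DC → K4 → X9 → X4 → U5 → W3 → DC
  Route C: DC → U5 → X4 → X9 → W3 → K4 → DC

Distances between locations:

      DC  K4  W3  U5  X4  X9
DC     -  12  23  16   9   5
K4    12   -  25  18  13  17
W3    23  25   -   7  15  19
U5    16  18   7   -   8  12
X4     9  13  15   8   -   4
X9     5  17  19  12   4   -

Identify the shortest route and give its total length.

71 — Route B is the shortest.

Route A: 16 + 8 + 15 + 19 + 17 + 12 = 87
Route B: 12 + 17 + 4 + 8 + 7 + 23 = 71
Route C: 16 + 8 + 4 + 19 + 25 + 12 = 84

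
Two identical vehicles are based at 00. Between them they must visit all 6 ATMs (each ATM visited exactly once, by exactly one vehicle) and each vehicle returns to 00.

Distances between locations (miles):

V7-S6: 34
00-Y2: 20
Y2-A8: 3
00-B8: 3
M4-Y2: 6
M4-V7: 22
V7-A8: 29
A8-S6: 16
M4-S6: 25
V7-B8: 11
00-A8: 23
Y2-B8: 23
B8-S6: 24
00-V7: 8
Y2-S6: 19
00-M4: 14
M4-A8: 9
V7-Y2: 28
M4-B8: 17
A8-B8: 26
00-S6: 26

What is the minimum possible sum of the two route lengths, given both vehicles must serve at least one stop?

82 miles — the smallest possible combined total.

Check every non-empty split of the stops between the two vehicles; for each half take its own optimal tour:
  {M4} + {V7, Y2, A8, B8, S6}: 28 + 82 = 110
  {V7} + {M4, Y2, A8, B8, S6}: 16 + 66 = 82
  {M4, V7} + {Y2, A8, B8, S6}: 44 + 66 = 110
  {Y2} + {M4, V7, A8, B8, S6}: 40 + 82 = 122
  {M4, Y2} + {V7, A8, B8, S6}: 40 + 80 = 120
  {V7, Y2} + {M4, A8, B8, S6}: 56 + 66 = 122
  … (31 splits in total)
Best: vehicle 1 00 → V7 → 00 = 16; vehicle 2 00 → M4 → Y2 → A8 → S6 → B8 → 00 = 66; combined 82.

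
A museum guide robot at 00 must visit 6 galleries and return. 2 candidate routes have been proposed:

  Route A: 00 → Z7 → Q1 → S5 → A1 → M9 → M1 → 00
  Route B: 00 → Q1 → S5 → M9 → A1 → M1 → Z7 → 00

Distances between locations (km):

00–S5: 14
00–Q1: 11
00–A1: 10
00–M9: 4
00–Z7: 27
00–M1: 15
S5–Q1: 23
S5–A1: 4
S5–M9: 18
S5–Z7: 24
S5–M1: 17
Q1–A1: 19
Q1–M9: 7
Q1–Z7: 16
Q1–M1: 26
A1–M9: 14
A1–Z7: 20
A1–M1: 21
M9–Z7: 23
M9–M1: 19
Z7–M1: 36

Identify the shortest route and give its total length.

Route A: 27 + 16 + 23 + 4 + 14 + 19 + 15 = 118
Route B: 11 + 23 + 18 + 14 + 21 + 36 + 27 = 150

Shortest is Route A, total 118 km.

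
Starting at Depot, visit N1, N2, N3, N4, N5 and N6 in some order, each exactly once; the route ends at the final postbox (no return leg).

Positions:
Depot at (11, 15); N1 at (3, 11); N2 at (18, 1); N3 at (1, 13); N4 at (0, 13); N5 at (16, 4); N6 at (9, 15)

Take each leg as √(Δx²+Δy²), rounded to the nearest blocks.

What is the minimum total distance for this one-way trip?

34 blocks — the minimum one-way total.

There are 6! = 720 possible orderings.
Depot - N1 - N2 - N3 - N4 - N5 - N6: 9+18+21+1+18+13 = 80
Depot - N1 - N2 - N3 - N4 - N6 - N5: 9+18+21+1+9+13 = 71
Depot - N1 - N2 - N3 - N5 - N4 - N6: 9+18+21+17+18+9 = 92
Depot - N1 - N2 - N3 - N5 - N6 - N4: 9+18+21+17+13+9 = 87
Depot - N1 - N2 - N3 - N6 - N4 - N5: 9+18+21+8+9+18 = 83
Depot - N1 - N2 - N3 - N6 - N5 - N4: 9+18+21+8+13+18 = 87
Depot - N1 - N2 - N4 - N3 - N5 - N6: 9+18+22+1+17+13 = 80
Depot - N1 - N2 - N4 - N3 - N6 - N5: 9+18+22+1+8+13 = 71
… (712 more)
Depot - N6 - N3 - N4 - N1 - N5 - N2: 2+8+1+4+15+4 = 34  ← best
The minimum is 34.
One shortest path: Depot → N6 → N3 → N4 → N1 → N5 → N2.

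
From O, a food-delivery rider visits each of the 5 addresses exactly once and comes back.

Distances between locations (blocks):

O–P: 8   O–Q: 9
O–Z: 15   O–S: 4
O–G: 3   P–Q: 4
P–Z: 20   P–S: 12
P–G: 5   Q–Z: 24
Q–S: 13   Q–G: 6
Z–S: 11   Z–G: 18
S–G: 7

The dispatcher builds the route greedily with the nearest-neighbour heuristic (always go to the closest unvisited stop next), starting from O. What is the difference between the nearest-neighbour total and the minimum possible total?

The nearest-neighbour route is 3 blocks longer than optimal.

O: G=3, S=4, P=8, Q=9, Z=15 ⇒ G
G: P=5, Q=6, S=7, Z=18 ⇒ P
P: Q=4, S=12, Z=20 ⇒ Q
Q: S=13, Z=24 ⇒ S
S: Z=11 ⇒ Z
NN route O → G → P → Q → S → Z → O costs 51.
Optimal: O → S → Z → P → Q → G → O costs 48 (by enumerating all 60 distinct tours).
Excess = 51 − 48 = 3.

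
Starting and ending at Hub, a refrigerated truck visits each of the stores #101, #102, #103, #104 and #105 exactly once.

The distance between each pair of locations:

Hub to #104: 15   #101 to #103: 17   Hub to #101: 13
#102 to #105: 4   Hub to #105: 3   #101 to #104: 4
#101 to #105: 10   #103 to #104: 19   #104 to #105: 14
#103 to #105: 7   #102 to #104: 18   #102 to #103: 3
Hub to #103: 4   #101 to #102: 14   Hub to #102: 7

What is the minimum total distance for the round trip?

With 5 stops there are 5!/2 = 60 distinct round trips (a route and its reverse cost the same).
Hub-#101-#102-#103-#104-#105-Hub: 13+14+3+19+14+3 = 66
Hub-#101-#102-#103-#105-#104-Hub: 13+14+3+7+14+15 = 66
Hub-#101-#102-#104-#103-#105-Hub: 13+14+18+19+7+3 = 74
Hub-#101-#102-#104-#105-#103-Hub: 13+14+18+14+7+4 = 70
Hub-#101-#102-#105-#103-#104-Hub: 13+14+4+7+19+15 = 72
Hub-#101-#102-#105-#104-#103-Hub: 13+14+4+14+19+4 = 68
Hub-#101-#103-#102-#104-#105-Hub: 13+17+3+18+14+3 = 68
Hub-#101-#103-#102-#105-#104-Hub: 13+17+3+4+14+15 = 66
Hub-#101-#103-#104-#102-#105-Hub: 13+17+19+18+4+3 = 74
Hub-#101-#103-#104-#105-#102-Hub: 13+17+19+14+4+7 = 74
Hub-#101-#103-#105-#102-#104-Hub: 13+17+7+4+18+15 = 74
Hub-#101-#103-#105-#104-#102-Hub: 13+17+7+14+18+7 = 76
Hub-#101-#104-#102-#103-#105-Hub: 13+4+18+3+7+3 = 48
Hub-#101-#104-#102-#105-#103-Hub: 13+4+18+4+7+4 = 50
… (46 more)
Hub-#103-#102-#105-#101-#104-Hub: 4+3+4+10+4+15 = 40  ← best
The minimum is 40.
One optimal route: Hub → #103 → #102 → #105 → #101 → #104 → Hub (or its reverse).

Minimum total distance: 40.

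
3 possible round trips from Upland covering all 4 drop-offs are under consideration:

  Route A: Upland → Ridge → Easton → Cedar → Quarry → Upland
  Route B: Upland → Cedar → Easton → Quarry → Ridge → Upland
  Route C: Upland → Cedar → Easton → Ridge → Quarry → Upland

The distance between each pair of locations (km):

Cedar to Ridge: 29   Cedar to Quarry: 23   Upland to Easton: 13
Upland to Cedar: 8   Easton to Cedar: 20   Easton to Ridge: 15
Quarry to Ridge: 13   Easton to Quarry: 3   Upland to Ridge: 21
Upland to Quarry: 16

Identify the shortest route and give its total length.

Route A: 21 + 15 + 20 + 23 + 16 = 95
Route B: 8 + 20 + 3 + 13 + 21 = 65
Route C: 8 + 20 + 15 + 13 + 16 = 72

65 km — Route B is the shortest.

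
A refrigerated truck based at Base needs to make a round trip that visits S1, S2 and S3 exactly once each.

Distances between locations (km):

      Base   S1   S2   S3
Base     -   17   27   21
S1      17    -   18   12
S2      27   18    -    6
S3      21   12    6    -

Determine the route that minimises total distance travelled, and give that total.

There are 3 distinct closed tours to check (reversals are equivalent).
Base→S1→S2→S3→Base: 17+18+6+21 = 62
Base→S1→S3→S2→Base: 17+12+6+27 = 62
Base→S2→S1→S3→Base: 27+18+12+21 = 78
The minimum is 62.
One optimal route: Base → S1 → S2 → S3 → Base (or its reverse).

Minimum total distance: 62 km.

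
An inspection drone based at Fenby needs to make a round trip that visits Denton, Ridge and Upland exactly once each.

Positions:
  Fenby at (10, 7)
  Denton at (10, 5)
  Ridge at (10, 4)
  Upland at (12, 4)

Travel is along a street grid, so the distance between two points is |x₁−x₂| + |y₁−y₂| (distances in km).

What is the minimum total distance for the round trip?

There are 3 distinct closed tours to check (reversals are equivalent).
Fenby-Denton-Ridge-Upland-Fenby: 2+1+2+5 = 10
Fenby-Denton-Upland-Ridge-Fenby: 2+3+2+3 = 10
Fenby-Ridge-Denton-Upland-Fenby: 3+1+3+5 = 12
The minimum is 10.
One optimal route: Fenby → Denton → Ridge → Upland → Fenby (or its reverse).

Shortest round trip = 10 km.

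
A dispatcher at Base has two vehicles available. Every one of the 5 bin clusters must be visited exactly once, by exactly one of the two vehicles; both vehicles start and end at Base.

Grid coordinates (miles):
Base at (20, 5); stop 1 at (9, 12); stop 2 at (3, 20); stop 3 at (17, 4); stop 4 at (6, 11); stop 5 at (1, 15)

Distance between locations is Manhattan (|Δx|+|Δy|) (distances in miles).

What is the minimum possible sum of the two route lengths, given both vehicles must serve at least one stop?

Check every non-empty split of the stops between the two vehicles; for each half take its own optimal tour:
  {stop 1} + {stop 2, stop 3, stop 4, stop 5}: 36 + 70 = 106
  {stop 2} + {stop 1, stop 3, stop 4, stop 5}: 64 + 60 = 124
  {stop 1, stop 2} + {stop 3, stop 4, stop 5}: 64 + 60 = 124
  {stop 3} + {stop 1, stop 2, stop 4, stop 5}: 8 + 68 = 76
  {stop 1, stop 3} + {stop 2, stop 4, stop 5}: 38 + 68 = 106
  {stop 2, stop 3} + {stop 1, stop 4, stop 5}: 66 + 58 = 124
  … (15 splits in total)
Best: vehicle 1 Base → stop 3 → Base = 8; vehicle 2 Base → stop 1 → stop 2 → stop 5 → stop 4 → Base = 68; combined 76.

76 miles — the smallest possible combined total.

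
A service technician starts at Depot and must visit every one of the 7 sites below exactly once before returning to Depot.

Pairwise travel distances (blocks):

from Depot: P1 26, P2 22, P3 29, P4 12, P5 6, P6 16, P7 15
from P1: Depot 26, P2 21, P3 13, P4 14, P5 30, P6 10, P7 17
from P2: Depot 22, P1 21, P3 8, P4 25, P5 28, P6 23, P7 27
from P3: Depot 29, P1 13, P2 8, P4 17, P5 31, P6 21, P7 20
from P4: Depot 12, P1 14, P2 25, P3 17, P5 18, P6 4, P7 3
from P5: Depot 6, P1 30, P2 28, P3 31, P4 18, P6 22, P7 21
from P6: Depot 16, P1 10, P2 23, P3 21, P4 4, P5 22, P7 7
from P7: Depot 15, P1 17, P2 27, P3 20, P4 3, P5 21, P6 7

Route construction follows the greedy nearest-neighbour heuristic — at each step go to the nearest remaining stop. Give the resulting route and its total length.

Total distance 87 blocks via the nearest-neighbour route Depot → P5 → P4 → P7 → P6 → P1 → P3 → P2 → Depot.

From Depot: distances to unvisited — P5=6, P4=12, P7=15, P6=16, P2=22, P1=26, P3=29. Nearest is P5 (6).
From P5: distances to unvisited — P4=18, P7=21, P6=22, P2=28, P1=30, P3=31. Nearest is P4 (18).
From P4: distances to unvisited — P7=3, P6=4, P1=14, P3=17, P2=25. Nearest is P7 (3).
From P7: distances to unvisited — P6=7, P1=17, P3=20, P2=27. Nearest is P6 (7).
From P6: distances to unvisited — P1=10, P3=21, P2=23. Nearest is P1 (10).
From P1: distances to unvisited — P3=13, P2=21. Nearest is P3 (13).
From P3: distances to unvisited — P2=8. Nearest is P2 (8).
Return P2→Depot: 22.
Total = 6 + 18 + 3 + 7 + 10 + 13 + 8 + 22 = 87.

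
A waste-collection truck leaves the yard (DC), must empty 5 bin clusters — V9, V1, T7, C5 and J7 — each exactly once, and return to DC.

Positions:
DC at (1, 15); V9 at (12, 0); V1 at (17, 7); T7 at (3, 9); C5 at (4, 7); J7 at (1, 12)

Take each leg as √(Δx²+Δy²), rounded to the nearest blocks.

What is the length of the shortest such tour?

47 blocks — the shortest possible round trip.

With 5 stops there are 5!/2 = 60 distinct round trips (a route and its reverse cost the same).
DC - V9 - V1 - T7 - C5 - J7 - DC: 19+9+14+2+6+3 = 53
DC - V9 - V1 - T7 - J7 - C5 - DC: 19+9+14+4+6+9 = 61
DC - V9 - V1 - C5 - T7 - J7 - DC: 19+9+13+2+4+3 = 50
DC - V9 - V1 - C5 - J7 - T7 - DC: 19+9+13+6+4+6 = 57
DC - V9 - V1 - J7 - T7 - C5 - DC: 19+9+17+4+2+9 = 60
DC - V9 - V1 - J7 - C5 - T7 - DC: 19+9+17+6+2+6 = 59
DC - V9 - T7 - V1 - C5 - J7 - DC: 19+13+14+13+6+3 = 68
DC - V9 - T7 - V1 - J7 - C5 - DC: 19+13+14+17+6+9 = 78
DC - V9 - T7 - C5 - V1 - J7 - DC: 19+13+2+13+17+3 = 67
DC - V9 - T7 - C5 - J7 - V1 - DC: 19+13+2+6+17+18 = 75
DC - V9 - T7 - J7 - V1 - C5 - DC: 19+13+4+17+13+9 = 75
DC - V9 - T7 - J7 - C5 - V1 - DC: 19+13+4+6+13+18 = 73
DC - V9 - C5 - V1 - T7 - J7 - DC: 19+11+13+14+4+3 = 64
DC - V9 - C5 - V1 - J7 - T7 - DC: 19+11+13+17+4+6 = 70
… (46 more)
DC - V1 - V9 - C5 - T7 - J7 - DC: 18+9+11+2+4+3 = 47  ← best
The minimum is 47.
One optimal route: DC → V1 → V9 → C5 → T7 → J7 → DC (or its reverse).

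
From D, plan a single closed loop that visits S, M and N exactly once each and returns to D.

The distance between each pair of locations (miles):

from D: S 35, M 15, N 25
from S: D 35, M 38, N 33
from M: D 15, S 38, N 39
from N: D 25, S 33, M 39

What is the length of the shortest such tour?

Shortest round trip = 111 miles.

With 3 stops there are 3!/2 = 3 distinct round trips (a route and its reverse cost the same).
D→S→M→N→D: 35+38+39+25 = 137
D→S→N→M→D: 35+33+39+15 = 122
D→M→S→N→D: 15+38+33+25 = 111
The minimum is 111.
One optimal route: D → M → S → N → D (or its reverse).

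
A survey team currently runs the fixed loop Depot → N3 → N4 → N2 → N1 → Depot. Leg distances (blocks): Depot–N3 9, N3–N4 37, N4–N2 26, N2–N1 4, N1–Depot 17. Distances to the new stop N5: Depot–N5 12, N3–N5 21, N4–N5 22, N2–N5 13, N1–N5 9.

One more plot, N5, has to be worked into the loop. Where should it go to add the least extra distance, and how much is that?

Insertion cost between consecutive stops i–j is d(i,N5) + d(N5,j) − d(i,j):
  between Depot and N3: 12 + 21 − 9 = 24
  between N3 and N4: 21 + 22 − 37 = 6
  between N4 and N2: 22 + 13 − 26 = 9
  between N2 and N1: 13 + 9 − 4 = 18
  between N1 and Depot: 9 + 12 − 17 = 4
Cheapest insertion is between N1 and Depot, adding 4.
New total = 93 + 4 = 97.

+4 blocks — insert N5 between N1 and Depot.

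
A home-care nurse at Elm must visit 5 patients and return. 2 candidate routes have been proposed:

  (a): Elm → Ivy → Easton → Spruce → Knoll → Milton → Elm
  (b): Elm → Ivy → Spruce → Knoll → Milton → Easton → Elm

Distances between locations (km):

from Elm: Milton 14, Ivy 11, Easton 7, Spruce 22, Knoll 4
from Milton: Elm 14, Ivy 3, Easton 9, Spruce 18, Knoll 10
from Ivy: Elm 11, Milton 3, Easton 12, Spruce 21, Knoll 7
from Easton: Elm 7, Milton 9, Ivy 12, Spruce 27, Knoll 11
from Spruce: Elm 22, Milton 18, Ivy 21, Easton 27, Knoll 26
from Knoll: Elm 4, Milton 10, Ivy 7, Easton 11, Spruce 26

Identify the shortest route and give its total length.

(a): 11 + 12 + 27 + 26 + 10 + 14 = 100
(b): 11 + 21 + 26 + 10 + 9 + 7 = 84

84 km — (b) is the shortest.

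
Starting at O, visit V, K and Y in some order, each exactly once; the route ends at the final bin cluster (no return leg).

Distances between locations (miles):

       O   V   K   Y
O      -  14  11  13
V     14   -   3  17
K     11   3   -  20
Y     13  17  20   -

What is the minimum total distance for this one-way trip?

Minimum one-way distance = 31 miles.

There are 3! = 6 possible orderings.
O → V → K → Y: 14+3+20 = 37
O → V → Y → K: 14+17+20 = 51
O → K → V → Y: 11+3+17 = 31
O → K → Y → V: 11+20+17 = 48
O → Y → V → K: 13+17+3 = 33
O → Y → K → V: 13+20+3 = 36
The minimum is 31.
One shortest path: O → K → V → Y.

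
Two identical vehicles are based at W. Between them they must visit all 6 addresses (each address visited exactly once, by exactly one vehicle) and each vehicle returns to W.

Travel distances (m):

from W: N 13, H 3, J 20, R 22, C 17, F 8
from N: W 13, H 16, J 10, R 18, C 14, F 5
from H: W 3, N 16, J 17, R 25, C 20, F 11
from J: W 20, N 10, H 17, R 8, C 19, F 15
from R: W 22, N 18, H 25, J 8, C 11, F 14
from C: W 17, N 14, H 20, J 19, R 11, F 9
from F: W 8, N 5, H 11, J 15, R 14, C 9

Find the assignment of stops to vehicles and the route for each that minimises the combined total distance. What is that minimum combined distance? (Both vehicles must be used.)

Try each way of splitting the stops between the two vehicles (each non-empty) and, for each split, find the best tour for each vehicle:
  {N} + {H, J, R, C, F}: 26 + 56 = 82
  {H} + {N, J, R, C, F}: 6 + 59 = 65
  {N, H} + {J, R, C, F}: 32 + 56 = 88
  {J} + {N, H, R, C, F}: 40 + 65 = 105
  {N, J} + {H, R, C, F}: 43 + 56 = 99
  {H, J} + {N, R, C, F}: 40 + 59 = 99
  … (31 splits in total)
Best: vehicle 1 W → H → W = 6; vehicle 2 W → N → J → R → C → F → W = 59; combined 65.

Minimum combined distance: 65 m.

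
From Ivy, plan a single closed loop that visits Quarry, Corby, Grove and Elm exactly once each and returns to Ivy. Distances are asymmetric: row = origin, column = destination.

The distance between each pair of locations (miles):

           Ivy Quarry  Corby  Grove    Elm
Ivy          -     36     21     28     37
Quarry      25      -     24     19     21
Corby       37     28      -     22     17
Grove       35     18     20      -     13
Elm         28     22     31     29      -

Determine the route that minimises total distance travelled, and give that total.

Minimum total distance: 103 miles.

Ivy - Quarry - Corby - Grove - Elm - Ivy: 36+24+22+13+28 = 123
Ivy - Quarry - Corby - Elm - Grove - Ivy: 36+24+17+29+35 = 141
Ivy - Quarry - Grove - Corby - Elm - Ivy: 36+19+20+17+28 = 120
Ivy - Quarry - Grove - Elm - Corby - Ivy: 36+19+13+31+37 = 136
Ivy - Quarry - Elm - Corby - Grove - Ivy: 36+21+31+22+35 = 145
Ivy - Quarry - Elm - Grove - Corby - Ivy: 36+21+29+20+37 = 143
Ivy - Corby - Quarry - Grove - Elm - Ivy: 21+28+19+13+28 = 109
Ivy - Corby - Quarry - Elm - Grove - Ivy: 21+28+21+29+35 = 134
Ivy - Corby - Grove - Quarry - Elm - Ivy: 21+22+18+21+28 = 110
Ivy - Corby - Grove - Elm - Quarry - Ivy: 21+22+13+22+25 = 103
Ivy - Corby - Elm - Quarry - Grove - Ivy: 21+17+22+19+35 = 114
Ivy - Corby - Elm - Grove - Quarry - Ivy: 21+17+29+18+25 = 110
Ivy - Grove - Quarry - Corby - Elm - Ivy: 28+18+24+17+28 = 115
Ivy - Grove - Quarry - Elm - Corby - Ivy: 28+18+21+31+37 = 135
… (10 more)
The minimum is 103.
One optimal route: Ivy → Corby → Grove → Elm → Quarry → Ivy.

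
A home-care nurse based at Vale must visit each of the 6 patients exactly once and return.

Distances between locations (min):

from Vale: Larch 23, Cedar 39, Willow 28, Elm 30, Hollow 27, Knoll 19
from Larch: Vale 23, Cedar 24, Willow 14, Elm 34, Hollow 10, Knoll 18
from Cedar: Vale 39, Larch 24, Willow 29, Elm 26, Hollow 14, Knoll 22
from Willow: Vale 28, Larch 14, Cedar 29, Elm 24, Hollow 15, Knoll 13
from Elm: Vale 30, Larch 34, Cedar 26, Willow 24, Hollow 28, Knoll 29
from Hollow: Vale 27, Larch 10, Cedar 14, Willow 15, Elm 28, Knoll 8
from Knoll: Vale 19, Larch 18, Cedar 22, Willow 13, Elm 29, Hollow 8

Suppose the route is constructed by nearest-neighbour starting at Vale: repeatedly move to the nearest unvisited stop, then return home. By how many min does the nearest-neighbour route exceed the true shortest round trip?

14 min longer than the optimal tour.

From Vale: Knoll=19, Larch=23, Hollow=27, Willow=28, Elm=30, Cedar=39 → choose Knoll (19).
From Knoll: Hollow=8, Willow=13, Larch=18, Cedar=22, Elm=29 → choose Hollow (8).
From Hollow: Larch=10, Cedar=14, Willow=15, Elm=28 → choose Larch (10).
From Larch: Willow=14, Cedar=24, Elm=34 → choose Willow (14).
From Willow: Elm=24, Cedar=29 → choose Elm (24).
From Elm: Cedar=26 → choose Cedar (26).
NN route Vale → Knoll → Hollow → Larch → Willow → Elm → Cedar → Vale costs 140.
Optimal: Vale → Elm → Cedar → Hollow → Larch → Willow → Knoll → Vale costs 126 (by enumerating all 360 distinct tours).
Excess = 140 − 126 = 14.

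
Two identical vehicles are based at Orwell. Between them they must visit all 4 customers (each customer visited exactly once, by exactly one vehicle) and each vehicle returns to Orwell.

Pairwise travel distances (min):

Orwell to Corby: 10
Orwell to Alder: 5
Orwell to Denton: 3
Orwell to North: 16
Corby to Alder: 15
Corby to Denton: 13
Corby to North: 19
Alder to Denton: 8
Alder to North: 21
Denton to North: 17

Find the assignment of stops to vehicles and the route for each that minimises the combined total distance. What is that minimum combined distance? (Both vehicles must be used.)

Check every non-empty split of the stops between the two vehicles; for each half take its own optimal tour:
  {Corby} + {Alder, Denton, North}: 20 + 46 = 66
  {Alder} + {Corby, Denton, North}: 10 + 49 = 59
  {Corby, Alder} + {Denton, North}: 30 + 36 = 66
  {Denton} + {Corby, Alder, North}: 6 + 55 = 61
  {Corby, Denton} + {Alder, North}: 26 + 42 = 68
  {Alder, Denton} + {Corby, North}: 16 + 45 = 61
  … (7 splits in total)
Best: vehicle 1 Orwell → Alder → Orwell = 10; vehicle 2 Orwell → Corby → North → Denton → Orwell = 49; combined 59.

59 min — the smallest possible combined total.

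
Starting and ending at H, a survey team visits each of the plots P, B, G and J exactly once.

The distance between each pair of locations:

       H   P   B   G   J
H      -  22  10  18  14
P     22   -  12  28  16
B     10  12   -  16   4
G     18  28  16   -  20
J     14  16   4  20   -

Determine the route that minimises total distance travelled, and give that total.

76 — the shortest possible round trip.

There are 12 distinct closed tours to check (reversals are equivalent).
H-P-B-G-J-H: 22+12+16+20+14 = 84
H-P-B-J-G-H: 22+12+4+20+18 = 76
H-P-G-B-J-H: 22+28+16+4+14 = 84
H-P-G-J-B-H: 22+28+20+4+10 = 84
H-P-J-B-G-H: 22+16+4+16+18 = 76
H-P-J-G-B-H: 22+16+20+16+10 = 84
H-B-P-G-J-H: 10+12+28+20+14 = 84
H-B-P-J-G-H: 10+12+16+20+18 = 76
H-B-G-P-J-H: 10+16+28+16+14 = 84
H-B-J-P-G-H: 10+4+16+28+18 = 76
H-G-P-B-J-H: 18+28+12+4+14 = 76
H-G-B-P-J-H: 18+16+12+16+14 = 76
The minimum is 76.
One optimal route: H → P → B → J → G → H (or its reverse).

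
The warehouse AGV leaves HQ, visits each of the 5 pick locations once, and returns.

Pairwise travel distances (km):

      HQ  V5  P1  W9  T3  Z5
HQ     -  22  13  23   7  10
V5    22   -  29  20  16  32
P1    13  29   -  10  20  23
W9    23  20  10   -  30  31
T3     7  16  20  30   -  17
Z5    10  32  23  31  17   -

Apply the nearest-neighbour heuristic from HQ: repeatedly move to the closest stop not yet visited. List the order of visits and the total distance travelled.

86 km along HQ → T3 → V5 → W9 → P1 → Z5 → HQ.

HQ → [T3:7 / Z5:10 / P1:13 / V5:22 / W9:23] → T3 (7)
T3 → [V5:16 / Z5:17 / P1:20 / W9:30] → V5 (16)
V5 → [W9:20 / P1:29 / Z5:32] → W9 (20)
W9 → [P1:10 / Z5:31] → P1 (10)
P1 → [Z5:23] → Z5 (23)
Return Z5→HQ: 10.
Total = 7 + 16 + 20 + 10 + 23 + 10 = 86.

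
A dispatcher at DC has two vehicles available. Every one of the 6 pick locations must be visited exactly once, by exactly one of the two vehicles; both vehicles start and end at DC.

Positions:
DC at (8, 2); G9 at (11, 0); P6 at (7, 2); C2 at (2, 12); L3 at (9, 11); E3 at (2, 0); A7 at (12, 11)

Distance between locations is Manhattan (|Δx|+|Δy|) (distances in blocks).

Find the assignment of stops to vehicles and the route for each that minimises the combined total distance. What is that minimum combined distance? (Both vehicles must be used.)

Check every non-empty split of the stops between the two vehicles; for each half take its own optimal tour:
  {G9} + {P6, C2, L3, E3, A7}: 10 + 44 = 54
  {P6} + {G9, C2, L3, E3, A7}: 2 + 48 = 50
  {G9, P6} + {C2, L3, E3, A7}: 12 + 44 = 56
  {C2} + {G9, P6, L3, E3, A7}: 32 + 42 = 74
  {G9, C2} + {P6, L3, E3, A7}: 42 + 42 = 84
  {P6, C2} + {G9, L3, E3, A7}: 32 + 42 = 74
  … (31 splits in total)
Best: vehicle 1 DC → P6 → DC = 2; vehicle 2 DC → G9 → A7 → L3 → C2 → E3 → DC = 48; combined 50.

Minimum combined distance: 50 blocks.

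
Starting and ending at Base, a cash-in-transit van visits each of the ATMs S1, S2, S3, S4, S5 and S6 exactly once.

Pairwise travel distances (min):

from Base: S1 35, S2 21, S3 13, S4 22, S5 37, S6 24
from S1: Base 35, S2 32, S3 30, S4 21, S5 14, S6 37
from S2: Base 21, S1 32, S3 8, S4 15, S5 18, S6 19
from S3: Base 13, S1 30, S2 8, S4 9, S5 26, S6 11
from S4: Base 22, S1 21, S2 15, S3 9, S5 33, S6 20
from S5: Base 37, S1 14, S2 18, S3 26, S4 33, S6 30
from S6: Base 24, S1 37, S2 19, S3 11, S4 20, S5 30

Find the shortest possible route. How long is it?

Minimum total distance: 118 min.

With 6 stops there are 6!/2 = 360 distinct round trips (a route and its reverse cost the same).
Base → S1 → S2 → S3 → S4 → S5 → S6 → Base: 35+32+8+9+33+30+24 = 171
Base → S1 → S2 → S3 → S4 → S6 → S5 → Base: 35+32+8+9+20+30+37 = 171
Base → S1 → S2 → S3 → S5 → S4 → S6 → Base: 35+32+8+26+33+20+24 = 178
Base → S1 → S2 → S3 → S5 → S6 → S4 → Base: 35+32+8+26+30+20+22 = 173
Base → S1 → S2 → S3 → S6 → S4 → S5 → Base: 35+32+8+11+20+33+37 = 176
Base → S1 → S2 → S3 → S6 → S5 → S4 → Base: 35+32+8+11+30+33+22 = 171
Base → S1 → S2 → S4 → S3 → S5 → S6 → Base: 35+32+15+9+26+30+24 = 171
Base → S1 → S2 → S4 → S3 → S6 → S5 → Base: 35+32+15+9+11+30+37 = 169
… (352 more)
Base → S2 → S5 → S1 → S4 → S3 → S6 → Base: 21+18+14+21+9+11+24 = 118  ← best
The minimum is 118.
One optimal route: Base → S2 → S5 → S1 → S4 → S3 → S6 → Base (or its reverse).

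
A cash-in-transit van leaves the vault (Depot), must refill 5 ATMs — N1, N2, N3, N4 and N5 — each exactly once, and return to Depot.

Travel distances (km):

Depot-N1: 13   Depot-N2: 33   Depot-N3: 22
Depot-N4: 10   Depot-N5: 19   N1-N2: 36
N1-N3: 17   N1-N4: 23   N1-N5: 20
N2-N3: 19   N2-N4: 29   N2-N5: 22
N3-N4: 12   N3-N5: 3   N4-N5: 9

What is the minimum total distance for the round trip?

With 5 stops there are 5!/2 = 60 distinct round trips (a route and its reverse cost the same).
Depot→N1→N2→N3→N4→N5→Depot: 13+36+19+12+9+19 = 108
Depot→N1→N2→N3→N5→N4→Depot: 13+36+19+3+9+10 = 90
Depot→N1→N2→N4→N3→N5→Depot: 13+36+29+12+3+19 = 112
Depot→N1→N2→N4→N5→N3→Depot: 13+36+29+9+3+22 = 112
Depot→N1→N2→N5→N3→N4→Depot: 13+36+22+3+12+10 = 96
Depot→N1→N2→N5→N4→N3→Depot: 13+36+22+9+12+22 = 114
Depot→N1→N3→N2→N4→N5→Depot: 13+17+19+29+9+19 = 106
Depot→N1→N3→N2→N5→N4→Depot: 13+17+19+22+9+10 = 90
Depot→N1→N3→N4→N2→N5→Depot: 13+17+12+29+22+19 = 112
Depot→N1→N3→N4→N5→N2→Depot: 13+17+12+9+22+33 = 106
Depot→N1→N3→N5→N2→N4→Depot: 13+17+3+22+29+10 = 94
Depot→N1→N3→N5→N4→N2→Depot: 13+17+3+9+29+33 = 104
Depot→N1→N4→N2→N3→N5→Depot: 13+23+29+19+3+19 = 106
Depot→N1→N4→N2→N5→N3→Depot: 13+23+29+22+3+22 = 112
… (46 more)
The minimum is 90.
One optimal route: Depot → N1 → N2 → N3 → N5 → N4 → Depot (or its reverse).

90 km — the shortest possible round trip.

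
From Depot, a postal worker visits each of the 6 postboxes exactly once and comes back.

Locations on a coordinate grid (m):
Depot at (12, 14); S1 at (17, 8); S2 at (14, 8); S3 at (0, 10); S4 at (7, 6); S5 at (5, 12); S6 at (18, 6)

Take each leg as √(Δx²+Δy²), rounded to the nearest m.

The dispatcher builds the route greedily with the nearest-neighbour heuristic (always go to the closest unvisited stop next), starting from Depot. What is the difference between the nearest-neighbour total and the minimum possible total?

From Depot: S2=6, S5=7, S1=8, S4=9, S6=10, S3=13 → choose S2 (6).
From S2: S1=3, S6=4, S4=7, S5=10, S3=14 → choose S1 (3).
From S1: S6=2, S4=10, S5=13, S3=17 → choose S6 (2).
From S6: S4=11, S5=14, S3=18 → choose S4 (11).
From S4: S5=6, S3=8 → choose S5 (6).
From S5: S3=5 → choose S3 (5).
NN route Depot → S2 → S1 → S6 → S4 → S5 → S3 → Depot costs 46.
Optimal: Depot → S1 → S6 → S2 → S4 → S3 → S5 → Depot costs 41 (by enumerating all 360 distinct tours).
Excess = 46 − 41 = 5.

The nearest-neighbour route is 5 m longer than optimal.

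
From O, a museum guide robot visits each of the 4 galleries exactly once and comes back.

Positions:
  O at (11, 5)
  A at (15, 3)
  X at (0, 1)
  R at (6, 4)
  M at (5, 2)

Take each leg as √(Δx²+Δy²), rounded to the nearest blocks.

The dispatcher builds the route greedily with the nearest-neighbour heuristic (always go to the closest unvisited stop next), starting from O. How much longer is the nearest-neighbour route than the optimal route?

Excess over optimum: 1 blocks.

O: A=4, R=5, M=7, X=12 ⇒ A
A: R=9, M=10, X=15 ⇒ R
R: M=2, X=7 ⇒ M
M: X=5 ⇒ X
NN route O → A → R → M → X → O costs 32.
Optimal: O → A → X → M → R → O costs 31 (by enumerating all 12 distinct tours).
Excess = 32 − 31 = 1.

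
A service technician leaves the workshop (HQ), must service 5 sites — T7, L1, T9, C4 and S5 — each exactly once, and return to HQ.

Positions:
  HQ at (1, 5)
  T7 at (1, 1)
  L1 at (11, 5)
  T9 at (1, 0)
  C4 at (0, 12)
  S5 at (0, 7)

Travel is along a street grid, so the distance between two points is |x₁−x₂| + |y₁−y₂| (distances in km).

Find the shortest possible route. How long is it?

HQ-T7-L1-T9-C4-S5-HQ: 4+14+15+13+5+3 = 54
HQ-T7-L1-T9-S5-C4-HQ: 4+14+15+8+5+8 = 54
HQ-T7-L1-C4-T9-S5-HQ: 4+14+18+13+8+3 = 60
HQ-T7-L1-C4-S5-T9-HQ: 4+14+18+5+8+5 = 54
HQ-T7-L1-S5-T9-C4-HQ: 4+14+13+8+13+8 = 60
HQ-T7-L1-S5-C4-T9-HQ: 4+14+13+5+13+5 = 54
HQ-T7-T9-L1-C4-S5-HQ: 4+1+15+18+5+3 = 46
HQ-T7-T9-L1-S5-C4-HQ: 4+1+15+13+5+8 = 46
HQ-T7-T9-C4-L1-S5-HQ: 4+1+13+18+13+3 = 52
HQ-T7-T9-C4-S5-L1-HQ: 4+1+13+5+13+10 = 46
HQ-T7-T9-S5-L1-C4-HQ: 4+1+8+13+18+8 = 52
HQ-T7-T9-S5-C4-L1-HQ: 4+1+8+5+18+10 = 46
HQ-T7-C4-L1-T9-S5-HQ: 4+12+18+15+8+3 = 60
HQ-T7-C4-L1-S5-T9-HQ: 4+12+18+13+8+5 = 60
… (46 more)
The minimum is 46.
One optimal route: HQ → T7 → T9 → L1 → C4 → S5 → HQ (or its reverse).

Shortest round trip = 46 km.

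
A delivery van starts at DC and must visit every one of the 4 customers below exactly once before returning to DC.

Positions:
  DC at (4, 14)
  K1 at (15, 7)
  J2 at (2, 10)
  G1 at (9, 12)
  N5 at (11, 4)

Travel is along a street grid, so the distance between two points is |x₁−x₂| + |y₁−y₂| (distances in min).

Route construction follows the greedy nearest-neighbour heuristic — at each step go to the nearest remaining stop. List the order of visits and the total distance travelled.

DC → [J2:6 / G1:7 / N5:17 / K1:18] → J2 (6)
J2 → [G1:9 / N5:15 / K1:16] → G1 (9)
G1 → [N5:10 / K1:11] → N5 (10)
N5 → [K1:7] → K1 (7)
Return K1→DC: 18.
Total = 6 + 9 + 10 + 7 + 18 = 50.

Total distance 50 min via the nearest-neighbour route DC → J2 → G1 → N5 → K1 → DC.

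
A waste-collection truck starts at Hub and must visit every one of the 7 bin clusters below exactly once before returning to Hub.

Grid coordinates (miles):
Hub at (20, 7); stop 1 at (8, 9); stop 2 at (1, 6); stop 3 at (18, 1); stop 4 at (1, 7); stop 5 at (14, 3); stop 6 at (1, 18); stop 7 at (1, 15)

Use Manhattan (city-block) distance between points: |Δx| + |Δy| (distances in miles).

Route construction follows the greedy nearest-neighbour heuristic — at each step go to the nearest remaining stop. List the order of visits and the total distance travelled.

From Hub: distances to unvisited — stop 3=8, stop 5=10, stop 1=14, stop 4=19, stop 2=20, stop 7=27, stop 6=30. Nearest is stop 3 (8).
From stop 3: distances to unvisited — stop 5=6, stop 1=18, stop 2=22, stop 4=23, stop 7=31, stop 6=34. Nearest is stop 5 (6).
From stop 5: distances to unvisited — stop 1=12, stop 2=16, stop 4=17, stop 7=25, stop 6=28. Nearest is stop 1 (12).
From stop 1: distances to unvisited — stop 4=9, stop 2=10, stop 7=13, stop 6=16. Nearest is stop 4 (9).
From stop 4: distances to unvisited — stop 2=1, stop 7=8, stop 6=11. Nearest is stop 2 (1).
From stop 2: distances to unvisited — stop 7=9, stop 6=12. Nearest is stop 7 (9).
From stop 7: distances to unvisited — stop 6=3. Nearest is stop 6 (3).
Return stop 6→Hub: 30.
Total = 8 + 6 + 12 + 9 + 1 + 9 + 3 + 30 = 78.

Nearest-neighbour total = 78 miles; route Hub → stop 3 → stop 5 → stop 1 → stop 4 → stop 2 → stop 7 → stop 6 → Hub.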